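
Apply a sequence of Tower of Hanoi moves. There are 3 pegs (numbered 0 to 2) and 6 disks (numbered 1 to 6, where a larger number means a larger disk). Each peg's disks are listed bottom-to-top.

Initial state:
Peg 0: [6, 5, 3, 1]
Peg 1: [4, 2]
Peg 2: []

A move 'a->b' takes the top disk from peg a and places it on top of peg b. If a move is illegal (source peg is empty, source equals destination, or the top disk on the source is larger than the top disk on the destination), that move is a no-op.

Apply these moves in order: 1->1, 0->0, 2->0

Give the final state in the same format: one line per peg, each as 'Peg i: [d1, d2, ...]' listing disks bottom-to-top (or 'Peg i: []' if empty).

Answer: Peg 0: [6, 5, 3, 1]
Peg 1: [4, 2]
Peg 2: []

Derivation:
After move 1 (1->1):
Peg 0: [6, 5, 3, 1]
Peg 1: [4, 2]
Peg 2: []

After move 2 (0->0):
Peg 0: [6, 5, 3, 1]
Peg 1: [4, 2]
Peg 2: []

After move 3 (2->0):
Peg 0: [6, 5, 3, 1]
Peg 1: [4, 2]
Peg 2: []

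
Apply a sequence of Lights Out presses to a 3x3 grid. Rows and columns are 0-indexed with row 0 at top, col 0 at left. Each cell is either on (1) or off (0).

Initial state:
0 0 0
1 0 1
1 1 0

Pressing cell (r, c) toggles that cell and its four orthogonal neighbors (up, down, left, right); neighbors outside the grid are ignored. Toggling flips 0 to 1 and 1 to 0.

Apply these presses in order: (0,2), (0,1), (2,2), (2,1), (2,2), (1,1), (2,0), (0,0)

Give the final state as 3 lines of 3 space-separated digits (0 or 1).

After press 1 at (0,2):
0 1 1
1 0 0
1 1 0

After press 2 at (0,1):
1 0 0
1 1 0
1 1 0

After press 3 at (2,2):
1 0 0
1 1 1
1 0 1

After press 4 at (2,1):
1 0 0
1 0 1
0 1 0

After press 5 at (2,2):
1 0 0
1 0 0
0 0 1

After press 6 at (1,1):
1 1 0
0 1 1
0 1 1

After press 7 at (2,0):
1 1 0
1 1 1
1 0 1

After press 8 at (0,0):
0 0 0
0 1 1
1 0 1

Answer: 0 0 0
0 1 1
1 0 1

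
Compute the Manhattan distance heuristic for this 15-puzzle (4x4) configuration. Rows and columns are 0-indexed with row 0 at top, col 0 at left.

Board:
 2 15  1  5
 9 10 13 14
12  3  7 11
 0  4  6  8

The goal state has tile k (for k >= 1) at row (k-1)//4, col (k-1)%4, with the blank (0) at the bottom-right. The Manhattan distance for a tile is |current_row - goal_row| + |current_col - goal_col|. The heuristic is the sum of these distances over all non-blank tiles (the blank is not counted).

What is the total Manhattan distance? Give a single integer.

Answer: 39

Derivation:
Tile 2: (0,0)->(0,1) = 1
Tile 15: (0,1)->(3,2) = 4
Tile 1: (0,2)->(0,0) = 2
Tile 5: (0,3)->(1,0) = 4
Tile 9: (1,0)->(2,0) = 1
Tile 10: (1,1)->(2,1) = 1
Tile 13: (1,2)->(3,0) = 4
Tile 14: (1,3)->(3,1) = 4
Tile 12: (2,0)->(2,3) = 3
Tile 3: (2,1)->(0,2) = 3
Tile 7: (2,2)->(1,2) = 1
Tile 11: (2,3)->(2,2) = 1
Tile 4: (3,1)->(0,3) = 5
Tile 6: (3,2)->(1,1) = 3
Tile 8: (3,3)->(1,3) = 2
Sum: 1 + 4 + 2 + 4 + 1 + 1 + 4 + 4 + 3 + 3 + 1 + 1 + 5 + 3 + 2 = 39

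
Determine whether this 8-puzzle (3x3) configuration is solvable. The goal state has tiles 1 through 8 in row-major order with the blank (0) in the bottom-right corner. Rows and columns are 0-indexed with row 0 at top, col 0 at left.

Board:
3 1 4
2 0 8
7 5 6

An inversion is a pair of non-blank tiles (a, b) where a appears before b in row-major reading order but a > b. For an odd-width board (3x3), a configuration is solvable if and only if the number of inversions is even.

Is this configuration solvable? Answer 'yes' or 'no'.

Answer: yes

Derivation:
Inversions (pairs i<j in row-major order where tile[i] > tile[j] > 0): 8
8 is even, so the puzzle is solvable.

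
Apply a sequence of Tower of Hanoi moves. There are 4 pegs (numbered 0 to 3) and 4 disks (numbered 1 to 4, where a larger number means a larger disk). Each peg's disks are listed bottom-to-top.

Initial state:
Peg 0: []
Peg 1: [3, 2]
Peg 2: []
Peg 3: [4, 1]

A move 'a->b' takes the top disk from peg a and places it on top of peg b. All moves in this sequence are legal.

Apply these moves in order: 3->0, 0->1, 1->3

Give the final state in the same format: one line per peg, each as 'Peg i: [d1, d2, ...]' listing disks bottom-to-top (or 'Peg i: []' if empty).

Answer: Peg 0: []
Peg 1: [3, 2]
Peg 2: []
Peg 3: [4, 1]

Derivation:
After move 1 (3->0):
Peg 0: [1]
Peg 1: [3, 2]
Peg 2: []
Peg 3: [4]

After move 2 (0->1):
Peg 0: []
Peg 1: [3, 2, 1]
Peg 2: []
Peg 3: [4]

After move 3 (1->3):
Peg 0: []
Peg 1: [3, 2]
Peg 2: []
Peg 3: [4, 1]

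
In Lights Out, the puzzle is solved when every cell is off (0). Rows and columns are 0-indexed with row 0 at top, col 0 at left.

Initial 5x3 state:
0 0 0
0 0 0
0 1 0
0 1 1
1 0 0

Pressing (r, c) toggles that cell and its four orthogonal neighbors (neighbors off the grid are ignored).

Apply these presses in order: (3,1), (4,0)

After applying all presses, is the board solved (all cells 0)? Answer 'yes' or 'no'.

Answer: yes

Derivation:
After press 1 at (3,1):
0 0 0
0 0 0
0 0 0
1 0 0
1 1 0

After press 2 at (4,0):
0 0 0
0 0 0
0 0 0
0 0 0
0 0 0

Lights still on: 0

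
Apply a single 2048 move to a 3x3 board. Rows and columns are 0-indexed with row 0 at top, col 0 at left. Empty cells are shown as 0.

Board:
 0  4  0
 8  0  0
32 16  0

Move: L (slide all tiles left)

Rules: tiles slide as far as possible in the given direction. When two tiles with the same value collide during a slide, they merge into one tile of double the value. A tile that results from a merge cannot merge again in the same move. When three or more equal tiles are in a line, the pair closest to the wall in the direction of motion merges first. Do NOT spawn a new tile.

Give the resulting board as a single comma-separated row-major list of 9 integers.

Answer: 4, 0, 0, 8, 0, 0, 32, 16, 0

Derivation:
Slide left:
row 0: [0, 4, 0] -> [4, 0, 0]
row 1: [8, 0, 0] -> [8, 0, 0]
row 2: [32, 16, 0] -> [32, 16, 0]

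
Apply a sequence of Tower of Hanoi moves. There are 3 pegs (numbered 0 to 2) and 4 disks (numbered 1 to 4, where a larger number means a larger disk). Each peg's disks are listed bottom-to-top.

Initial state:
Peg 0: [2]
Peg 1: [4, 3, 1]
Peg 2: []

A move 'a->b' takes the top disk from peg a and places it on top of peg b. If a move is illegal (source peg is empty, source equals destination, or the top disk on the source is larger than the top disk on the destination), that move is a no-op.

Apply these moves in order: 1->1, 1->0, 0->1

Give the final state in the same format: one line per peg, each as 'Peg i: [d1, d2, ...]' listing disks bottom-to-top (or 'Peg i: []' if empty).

Answer: Peg 0: [2]
Peg 1: [4, 3, 1]
Peg 2: []

Derivation:
After move 1 (1->1):
Peg 0: [2]
Peg 1: [4, 3, 1]
Peg 2: []

After move 2 (1->0):
Peg 0: [2, 1]
Peg 1: [4, 3]
Peg 2: []

After move 3 (0->1):
Peg 0: [2]
Peg 1: [4, 3, 1]
Peg 2: []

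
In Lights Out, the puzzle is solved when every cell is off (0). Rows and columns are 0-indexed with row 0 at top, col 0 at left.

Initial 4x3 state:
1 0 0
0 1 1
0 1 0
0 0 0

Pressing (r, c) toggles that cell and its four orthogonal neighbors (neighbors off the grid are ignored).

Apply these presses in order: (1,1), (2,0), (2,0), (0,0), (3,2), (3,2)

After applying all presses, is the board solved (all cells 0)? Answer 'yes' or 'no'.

After press 1 at (1,1):
1 1 0
1 0 0
0 0 0
0 0 0

After press 2 at (2,0):
1 1 0
0 0 0
1 1 0
1 0 0

After press 3 at (2,0):
1 1 0
1 0 0
0 0 0
0 0 0

After press 4 at (0,0):
0 0 0
0 0 0
0 0 0
0 0 0

After press 5 at (3,2):
0 0 0
0 0 0
0 0 1
0 1 1

After press 6 at (3,2):
0 0 0
0 0 0
0 0 0
0 0 0

Lights still on: 0

Answer: yes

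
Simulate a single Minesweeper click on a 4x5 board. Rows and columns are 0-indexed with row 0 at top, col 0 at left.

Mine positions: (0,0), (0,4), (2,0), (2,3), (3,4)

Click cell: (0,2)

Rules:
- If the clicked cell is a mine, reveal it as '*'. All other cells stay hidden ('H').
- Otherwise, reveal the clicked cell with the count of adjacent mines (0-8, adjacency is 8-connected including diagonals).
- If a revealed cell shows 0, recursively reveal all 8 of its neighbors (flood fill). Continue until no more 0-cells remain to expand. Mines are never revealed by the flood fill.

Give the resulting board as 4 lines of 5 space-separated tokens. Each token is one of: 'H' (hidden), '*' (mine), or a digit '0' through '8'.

H 1 0 1 H
H 2 1 2 H
H H H H H
H H H H H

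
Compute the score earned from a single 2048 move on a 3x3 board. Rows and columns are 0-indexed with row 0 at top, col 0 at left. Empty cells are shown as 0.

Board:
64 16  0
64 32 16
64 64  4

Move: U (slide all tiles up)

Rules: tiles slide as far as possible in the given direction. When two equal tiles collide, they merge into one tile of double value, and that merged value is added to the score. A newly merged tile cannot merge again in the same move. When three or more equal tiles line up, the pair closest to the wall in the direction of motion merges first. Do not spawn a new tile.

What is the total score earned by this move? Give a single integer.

Answer: 128

Derivation:
Slide up:
col 0: [64, 64, 64] -> [128, 64, 0]  score +128 (running 128)
col 1: [16, 32, 64] -> [16, 32, 64]  score +0 (running 128)
col 2: [0, 16, 4] -> [16, 4, 0]  score +0 (running 128)
Board after move:
128  16  16
 64  32   4
  0  64   0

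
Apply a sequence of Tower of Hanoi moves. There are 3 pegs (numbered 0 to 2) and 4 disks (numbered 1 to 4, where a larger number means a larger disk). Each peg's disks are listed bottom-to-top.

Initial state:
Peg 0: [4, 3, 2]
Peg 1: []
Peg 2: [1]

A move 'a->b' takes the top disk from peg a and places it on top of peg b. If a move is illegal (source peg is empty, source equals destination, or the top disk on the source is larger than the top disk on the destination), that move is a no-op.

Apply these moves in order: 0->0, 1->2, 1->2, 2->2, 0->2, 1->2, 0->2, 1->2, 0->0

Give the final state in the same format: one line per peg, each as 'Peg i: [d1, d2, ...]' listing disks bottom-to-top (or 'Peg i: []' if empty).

Answer: Peg 0: [4, 3, 2]
Peg 1: []
Peg 2: [1]

Derivation:
After move 1 (0->0):
Peg 0: [4, 3, 2]
Peg 1: []
Peg 2: [1]

After move 2 (1->2):
Peg 0: [4, 3, 2]
Peg 1: []
Peg 2: [1]

After move 3 (1->2):
Peg 0: [4, 3, 2]
Peg 1: []
Peg 2: [1]

After move 4 (2->2):
Peg 0: [4, 3, 2]
Peg 1: []
Peg 2: [1]

After move 5 (0->2):
Peg 0: [4, 3, 2]
Peg 1: []
Peg 2: [1]

After move 6 (1->2):
Peg 0: [4, 3, 2]
Peg 1: []
Peg 2: [1]

After move 7 (0->2):
Peg 0: [4, 3, 2]
Peg 1: []
Peg 2: [1]

After move 8 (1->2):
Peg 0: [4, 3, 2]
Peg 1: []
Peg 2: [1]

After move 9 (0->0):
Peg 0: [4, 3, 2]
Peg 1: []
Peg 2: [1]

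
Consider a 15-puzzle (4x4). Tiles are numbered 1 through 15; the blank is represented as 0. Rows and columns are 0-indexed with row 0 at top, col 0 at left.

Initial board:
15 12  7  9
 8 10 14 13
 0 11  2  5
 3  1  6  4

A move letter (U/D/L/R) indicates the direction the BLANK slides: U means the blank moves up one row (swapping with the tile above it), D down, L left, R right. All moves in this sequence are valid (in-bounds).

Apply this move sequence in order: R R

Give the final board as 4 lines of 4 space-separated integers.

Answer: 15 12  7  9
 8 10 14 13
11  2  0  5
 3  1  6  4

Derivation:
After move 1 (R):
15 12  7  9
 8 10 14 13
11  0  2  5
 3  1  6  4

After move 2 (R):
15 12  7  9
 8 10 14 13
11  2  0  5
 3  1  6  4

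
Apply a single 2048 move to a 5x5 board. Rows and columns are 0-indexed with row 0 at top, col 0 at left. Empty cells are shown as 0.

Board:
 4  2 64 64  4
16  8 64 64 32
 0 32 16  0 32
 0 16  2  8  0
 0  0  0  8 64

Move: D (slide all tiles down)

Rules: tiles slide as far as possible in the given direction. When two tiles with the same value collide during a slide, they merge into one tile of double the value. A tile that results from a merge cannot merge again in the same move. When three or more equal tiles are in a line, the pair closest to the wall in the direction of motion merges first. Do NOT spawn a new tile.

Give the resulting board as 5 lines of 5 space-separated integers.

Answer:   0   0   0   0   0
  0   2   0   0   0
  0   8 128   0   4
  4  32  16 128  64
 16  16   2  16  64

Derivation:
Slide down:
col 0: [4, 16, 0, 0, 0] -> [0, 0, 0, 4, 16]
col 1: [2, 8, 32, 16, 0] -> [0, 2, 8, 32, 16]
col 2: [64, 64, 16, 2, 0] -> [0, 0, 128, 16, 2]
col 3: [64, 64, 0, 8, 8] -> [0, 0, 0, 128, 16]
col 4: [4, 32, 32, 0, 64] -> [0, 0, 4, 64, 64]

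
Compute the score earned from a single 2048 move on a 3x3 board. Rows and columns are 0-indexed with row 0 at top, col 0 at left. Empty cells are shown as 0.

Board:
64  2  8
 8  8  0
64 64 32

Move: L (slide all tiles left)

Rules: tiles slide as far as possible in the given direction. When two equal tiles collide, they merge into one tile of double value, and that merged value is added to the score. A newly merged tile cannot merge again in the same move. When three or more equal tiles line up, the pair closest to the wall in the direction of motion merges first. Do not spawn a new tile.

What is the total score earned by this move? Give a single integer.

Answer: 144

Derivation:
Slide left:
row 0: [64, 2, 8] -> [64, 2, 8]  score +0 (running 0)
row 1: [8, 8, 0] -> [16, 0, 0]  score +16 (running 16)
row 2: [64, 64, 32] -> [128, 32, 0]  score +128 (running 144)
Board after move:
 64   2   8
 16   0   0
128  32   0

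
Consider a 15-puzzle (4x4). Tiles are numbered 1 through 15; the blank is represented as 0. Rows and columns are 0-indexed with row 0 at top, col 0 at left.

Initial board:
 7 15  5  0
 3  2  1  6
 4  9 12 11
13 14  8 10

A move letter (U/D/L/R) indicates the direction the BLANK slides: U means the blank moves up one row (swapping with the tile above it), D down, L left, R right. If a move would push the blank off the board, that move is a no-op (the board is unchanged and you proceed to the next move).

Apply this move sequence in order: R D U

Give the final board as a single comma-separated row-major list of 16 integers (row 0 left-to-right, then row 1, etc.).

Answer: 7, 15, 5, 0, 3, 2, 1, 6, 4, 9, 12, 11, 13, 14, 8, 10

Derivation:
After move 1 (R):
 7 15  5  0
 3  2  1  6
 4  9 12 11
13 14  8 10

After move 2 (D):
 7 15  5  6
 3  2  1  0
 4  9 12 11
13 14  8 10

After move 3 (U):
 7 15  5  0
 3  2  1  6
 4  9 12 11
13 14  8 10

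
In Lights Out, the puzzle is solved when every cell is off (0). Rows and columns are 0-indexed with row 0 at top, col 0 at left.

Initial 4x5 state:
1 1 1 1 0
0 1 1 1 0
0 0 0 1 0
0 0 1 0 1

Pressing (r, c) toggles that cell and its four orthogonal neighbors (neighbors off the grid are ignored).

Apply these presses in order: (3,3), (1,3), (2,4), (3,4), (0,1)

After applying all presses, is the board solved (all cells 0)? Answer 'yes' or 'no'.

Answer: yes

Derivation:
After press 1 at (3,3):
1 1 1 1 0
0 1 1 1 0
0 0 0 0 0
0 0 0 1 0

After press 2 at (1,3):
1 1 1 0 0
0 1 0 0 1
0 0 0 1 0
0 0 0 1 0

After press 3 at (2,4):
1 1 1 0 0
0 1 0 0 0
0 0 0 0 1
0 0 0 1 1

After press 4 at (3,4):
1 1 1 0 0
0 1 0 0 0
0 0 0 0 0
0 0 0 0 0

After press 5 at (0,1):
0 0 0 0 0
0 0 0 0 0
0 0 0 0 0
0 0 0 0 0

Lights still on: 0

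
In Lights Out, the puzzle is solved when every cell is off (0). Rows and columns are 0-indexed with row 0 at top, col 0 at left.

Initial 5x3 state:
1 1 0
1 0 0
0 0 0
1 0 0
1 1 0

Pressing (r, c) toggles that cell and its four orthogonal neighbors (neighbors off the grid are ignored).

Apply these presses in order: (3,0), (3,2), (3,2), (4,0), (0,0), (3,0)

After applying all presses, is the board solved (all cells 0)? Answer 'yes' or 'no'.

After press 1 at (3,0):
1 1 0
1 0 0
1 0 0
0 1 0
0 1 0

After press 2 at (3,2):
1 1 0
1 0 0
1 0 1
0 0 1
0 1 1

After press 3 at (3,2):
1 1 0
1 0 0
1 0 0
0 1 0
0 1 0

After press 4 at (4,0):
1 1 0
1 0 0
1 0 0
1 1 0
1 0 0

After press 5 at (0,0):
0 0 0
0 0 0
1 0 0
1 1 0
1 0 0

After press 6 at (3,0):
0 0 0
0 0 0
0 0 0
0 0 0
0 0 0

Lights still on: 0

Answer: yes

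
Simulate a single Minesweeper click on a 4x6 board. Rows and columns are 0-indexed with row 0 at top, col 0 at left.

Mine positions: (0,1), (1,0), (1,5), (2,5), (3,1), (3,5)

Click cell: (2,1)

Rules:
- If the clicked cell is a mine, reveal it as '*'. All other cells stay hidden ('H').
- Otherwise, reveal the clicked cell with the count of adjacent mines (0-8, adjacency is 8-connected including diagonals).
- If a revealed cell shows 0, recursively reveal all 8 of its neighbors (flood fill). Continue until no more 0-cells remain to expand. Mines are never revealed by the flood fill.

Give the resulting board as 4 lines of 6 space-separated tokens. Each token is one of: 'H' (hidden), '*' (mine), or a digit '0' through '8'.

H H H H H H
H H H H H H
H 2 H H H H
H H H H H H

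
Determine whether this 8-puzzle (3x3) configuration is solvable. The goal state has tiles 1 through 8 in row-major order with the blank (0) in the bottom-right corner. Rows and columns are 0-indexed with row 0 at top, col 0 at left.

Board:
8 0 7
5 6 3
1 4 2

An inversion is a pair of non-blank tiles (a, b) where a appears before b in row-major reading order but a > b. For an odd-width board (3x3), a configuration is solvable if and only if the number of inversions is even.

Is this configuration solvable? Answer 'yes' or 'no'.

Answer: yes

Derivation:
Inversions (pairs i<j in row-major order where tile[i] > tile[j] > 0): 24
24 is even, so the puzzle is solvable.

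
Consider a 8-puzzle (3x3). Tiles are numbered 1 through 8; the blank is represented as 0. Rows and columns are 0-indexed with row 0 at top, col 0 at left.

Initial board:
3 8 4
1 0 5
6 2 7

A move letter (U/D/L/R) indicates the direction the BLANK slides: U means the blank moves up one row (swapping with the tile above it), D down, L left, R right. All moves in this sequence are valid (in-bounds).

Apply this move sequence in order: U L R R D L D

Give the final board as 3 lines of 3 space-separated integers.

Answer: 3 4 5
1 2 8
6 0 7

Derivation:
After move 1 (U):
3 0 4
1 8 5
6 2 7

After move 2 (L):
0 3 4
1 8 5
6 2 7

After move 3 (R):
3 0 4
1 8 5
6 2 7

After move 4 (R):
3 4 0
1 8 5
6 2 7

After move 5 (D):
3 4 5
1 8 0
6 2 7

After move 6 (L):
3 4 5
1 0 8
6 2 7

After move 7 (D):
3 4 5
1 2 8
6 0 7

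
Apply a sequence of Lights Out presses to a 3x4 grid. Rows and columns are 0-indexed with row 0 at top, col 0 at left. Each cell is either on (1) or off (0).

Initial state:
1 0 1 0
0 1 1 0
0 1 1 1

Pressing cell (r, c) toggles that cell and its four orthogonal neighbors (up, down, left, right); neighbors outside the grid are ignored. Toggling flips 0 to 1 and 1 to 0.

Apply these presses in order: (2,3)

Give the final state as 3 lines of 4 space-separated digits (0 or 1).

Answer: 1 0 1 0
0 1 1 1
0 1 0 0

Derivation:
After press 1 at (2,3):
1 0 1 0
0 1 1 1
0 1 0 0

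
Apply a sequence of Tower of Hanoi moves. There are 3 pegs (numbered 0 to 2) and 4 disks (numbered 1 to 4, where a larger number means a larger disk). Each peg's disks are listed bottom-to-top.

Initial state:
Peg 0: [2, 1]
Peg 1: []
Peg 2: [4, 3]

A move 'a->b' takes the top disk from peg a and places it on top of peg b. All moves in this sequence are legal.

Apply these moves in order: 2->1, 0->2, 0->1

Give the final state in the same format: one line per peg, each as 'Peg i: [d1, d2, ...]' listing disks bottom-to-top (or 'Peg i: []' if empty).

Answer: Peg 0: []
Peg 1: [3, 2]
Peg 2: [4, 1]

Derivation:
After move 1 (2->1):
Peg 0: [2, 1]
Peg 1: [3]
Peg 2: [4]

After move 2 (0->2):
Peg 0: [2]
Peg 1: [3]
Peg 2: [4, 1]

After move 3 (0->1):
Peg 0: []
Peg 1: [3, 2]
Peg 2: [4, 1]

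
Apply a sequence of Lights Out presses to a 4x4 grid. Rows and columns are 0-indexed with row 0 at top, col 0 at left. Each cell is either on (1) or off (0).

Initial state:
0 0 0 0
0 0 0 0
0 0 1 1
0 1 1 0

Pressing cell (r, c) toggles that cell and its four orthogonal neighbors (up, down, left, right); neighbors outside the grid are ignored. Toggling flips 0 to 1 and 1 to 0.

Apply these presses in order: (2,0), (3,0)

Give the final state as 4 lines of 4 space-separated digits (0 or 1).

After press 1 at (2,0):
0 0 0 0
1 0 0 0
1 1 1 1
1 1 1 0

After press 2 at (3,0):
0 0 0 0
1 0 0 0
0 1 1 1
0 0 1 0

Answer: 0 0 0 0
1 0 0 0
0 1 1 1
0 0 1 0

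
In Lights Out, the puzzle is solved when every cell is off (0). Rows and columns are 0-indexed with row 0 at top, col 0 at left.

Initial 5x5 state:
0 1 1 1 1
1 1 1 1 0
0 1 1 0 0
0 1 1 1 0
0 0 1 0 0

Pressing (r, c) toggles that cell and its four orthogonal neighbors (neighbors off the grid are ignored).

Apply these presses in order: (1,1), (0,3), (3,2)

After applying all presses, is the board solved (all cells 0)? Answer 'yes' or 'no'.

Answer: yes

Derivation:
After press 1 at (1,1):
0 0 1 1 1
0 0 0 1 0
0 0 1 0 0
0 1 1 1 0
0 0 1 0 0

After press 2 at (0,3):
0 0 0 0 0
0 0 0 0 0
0 0 1 0 0
0 1 1 1 0
0 0 1 0 0

After press 3 at (3,2):
0 0 0 0 0
0 0 0 0 0
0 0 0 0 0
0 0 0 0 0
0 0 0 0 0

Lights still on: 0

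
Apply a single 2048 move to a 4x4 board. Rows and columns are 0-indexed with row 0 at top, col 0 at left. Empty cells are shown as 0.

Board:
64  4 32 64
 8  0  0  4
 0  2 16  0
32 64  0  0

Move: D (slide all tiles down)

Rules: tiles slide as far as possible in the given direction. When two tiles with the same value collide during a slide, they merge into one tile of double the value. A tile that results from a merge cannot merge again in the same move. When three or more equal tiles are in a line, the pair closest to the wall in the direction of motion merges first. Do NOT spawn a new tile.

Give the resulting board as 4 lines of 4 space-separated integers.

Answer:  0  0  0  0
64  4  0  0
 8  2 32 64
32 64 16  4

Derivation:
Slide down:
col 0: [64, 8, 0, 32] -> [0, 64, 8, 32]
col 1: [4, 0, 2, 64] -> [0, 4, 2, 64]
col 2: [32, 0, 16, 0] -> [0, 0, 32, 16]
col 3: [64, 4, 0, 0] -> [0, 0, 64, 4]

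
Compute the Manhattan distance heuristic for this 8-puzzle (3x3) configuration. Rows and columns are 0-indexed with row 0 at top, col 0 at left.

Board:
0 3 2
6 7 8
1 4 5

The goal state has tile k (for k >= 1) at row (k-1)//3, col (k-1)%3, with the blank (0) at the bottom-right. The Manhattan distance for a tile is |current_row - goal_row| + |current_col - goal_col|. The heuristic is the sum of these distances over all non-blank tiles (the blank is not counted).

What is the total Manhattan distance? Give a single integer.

Tile 3: (0,1)->(0,2) = 1
Tile 2: (0,2)->(0,1) = 1
Tile 6: (1,0)->(1,2) = 2
Tile 7: (1,1)->(2,0) = 2
Tile 8: (1,2)->(2,1) = 2
Tile 1: (2,0)->(0,0) = 2
Tile 4: (2,1)->(1,0) = 2
Tile 5: (2,2)->(1,1) = 2
Sum: 1 + 1 + 2 + 2 + 2 + 2 + 2 + 2 = 14

Answer: 14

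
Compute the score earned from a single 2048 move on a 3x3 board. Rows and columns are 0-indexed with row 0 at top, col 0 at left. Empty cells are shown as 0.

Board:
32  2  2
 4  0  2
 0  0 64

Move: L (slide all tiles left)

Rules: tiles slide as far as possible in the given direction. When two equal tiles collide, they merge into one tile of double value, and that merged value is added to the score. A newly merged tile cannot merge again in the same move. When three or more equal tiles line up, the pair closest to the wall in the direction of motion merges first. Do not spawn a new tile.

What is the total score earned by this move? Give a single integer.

Answer: 4

Derivation:
Slide left:
row 0: [32, 2, 2] -> [32, 4, 0]  score +4 (running 4)
row 1: [4, 0, 2] -> [4, 2, 0]  score +0 (running 4)
row 2: [0, 0, 64] -> [64, 0, 0]  score +0 (running 4)
Board after move:
32  4  0
 4  2  0
64  0  0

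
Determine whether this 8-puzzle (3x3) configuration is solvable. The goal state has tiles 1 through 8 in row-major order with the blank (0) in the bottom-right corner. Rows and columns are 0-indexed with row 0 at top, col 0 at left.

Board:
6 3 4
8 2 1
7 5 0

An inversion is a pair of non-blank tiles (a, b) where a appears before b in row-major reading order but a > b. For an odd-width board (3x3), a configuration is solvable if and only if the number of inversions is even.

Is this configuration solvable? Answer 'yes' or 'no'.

Inversions (pairs i<j in row-major order where tile[i] > tile[j] > 0): 15
15 is odd, so the puzzle is not solvable.

Answer: no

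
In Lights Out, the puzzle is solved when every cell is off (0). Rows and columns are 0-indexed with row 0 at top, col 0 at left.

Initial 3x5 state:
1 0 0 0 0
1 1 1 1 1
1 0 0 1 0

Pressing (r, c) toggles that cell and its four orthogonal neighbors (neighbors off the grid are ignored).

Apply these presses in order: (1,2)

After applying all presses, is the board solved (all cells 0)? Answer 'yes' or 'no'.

After press 1 at (1,2):
1 0 1 0 0
1 0 0 0 1
1 0 1 1 0

Lights still on: 7

Answer: no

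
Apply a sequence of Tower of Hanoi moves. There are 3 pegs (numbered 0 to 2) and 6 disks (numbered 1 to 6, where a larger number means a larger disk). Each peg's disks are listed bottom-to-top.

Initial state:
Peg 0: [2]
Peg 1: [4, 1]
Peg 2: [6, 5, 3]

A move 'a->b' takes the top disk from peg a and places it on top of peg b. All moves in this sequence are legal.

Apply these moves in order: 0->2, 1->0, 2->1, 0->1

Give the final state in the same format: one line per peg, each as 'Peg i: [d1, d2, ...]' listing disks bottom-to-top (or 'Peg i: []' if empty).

After move 1 (0->2):
Peg 0: []
Peg 1: [4, 1]
Peg 2: [6, 5, 3, 2]

After move 2 (1->0):
Peg 0: [1]
Peg 1: [4]
Peg 2: [6, 5, 3, 2]

After move 3 (2->1):
Peg 0: [1]
Peg 1: [4, 2]
Peg 2: [6, 5, 3]

After move 4 (0->1):
Peg 0: []
Peg 1: [4, 2, 1]
Peg 2: [6, 5, 3]

Answer: Peg 0: []
Peg 1: [4, 2, 1]
Peg 2: [6, 5, 3]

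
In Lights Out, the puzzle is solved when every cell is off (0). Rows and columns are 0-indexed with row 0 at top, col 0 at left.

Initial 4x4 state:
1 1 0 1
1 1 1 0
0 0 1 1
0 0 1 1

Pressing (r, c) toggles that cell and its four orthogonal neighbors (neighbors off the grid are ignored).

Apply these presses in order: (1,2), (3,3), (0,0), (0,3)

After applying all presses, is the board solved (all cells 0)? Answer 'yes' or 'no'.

After press 1 at (1,2):
1 1 1 1
1 0 0 1
0 0 0 1
0 0 1 1

After press 2 at (3,3):
1 1 1 1
1 0 0 1
0 0 0 0
0 0 0 0

After press 3 at (0,0):
0 0 1 1
0 0 0 1
0 0 0 0
0 0 0 0

After press 4 at (0,3):
0 0 0 0
0 0 0 0
0 0 0 0
0 0 0 0

Lights still on: 0

Answer: yes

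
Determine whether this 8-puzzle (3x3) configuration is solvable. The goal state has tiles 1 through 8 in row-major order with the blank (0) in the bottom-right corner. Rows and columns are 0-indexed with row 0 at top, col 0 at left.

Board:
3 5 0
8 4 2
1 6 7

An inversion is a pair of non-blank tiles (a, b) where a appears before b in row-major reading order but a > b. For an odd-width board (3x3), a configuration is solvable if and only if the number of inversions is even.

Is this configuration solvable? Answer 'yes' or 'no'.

Inversions (pairs i<j in row-major order where tile[i] > tile[j] > 0): 13
13 is odd, so the puzzle is not solvable.

Answer: no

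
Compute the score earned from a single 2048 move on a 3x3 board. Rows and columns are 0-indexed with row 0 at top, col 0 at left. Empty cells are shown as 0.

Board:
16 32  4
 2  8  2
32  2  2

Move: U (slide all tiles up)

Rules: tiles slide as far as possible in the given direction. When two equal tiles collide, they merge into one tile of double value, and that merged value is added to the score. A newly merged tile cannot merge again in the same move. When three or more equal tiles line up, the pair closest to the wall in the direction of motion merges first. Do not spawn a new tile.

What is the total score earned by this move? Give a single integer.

Answer: 4

Derivation:
Slide up:
col 0: [16, 2, 32] -> [16, 2, 32]  score +0 (running 0)
col 1: [32, 8, 2] -> [32, 8, 2]  score +0 (running 0)
col 2: [4, 2, 2] -> [4, 4, 0]  score +4 (running 4)
Board after move:
16 32  4
 2  8  4
32  2  0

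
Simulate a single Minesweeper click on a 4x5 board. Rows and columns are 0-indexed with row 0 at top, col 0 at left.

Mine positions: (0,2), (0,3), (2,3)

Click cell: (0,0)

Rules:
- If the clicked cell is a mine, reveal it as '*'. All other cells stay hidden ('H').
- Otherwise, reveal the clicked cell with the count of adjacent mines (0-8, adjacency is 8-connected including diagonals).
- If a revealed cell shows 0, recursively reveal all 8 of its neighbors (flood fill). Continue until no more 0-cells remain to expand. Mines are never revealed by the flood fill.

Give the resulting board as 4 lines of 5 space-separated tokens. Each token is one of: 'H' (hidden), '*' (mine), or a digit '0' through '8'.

0 1 H H H
0 1 3 H H
0 0 1 H H
0 0 1 H H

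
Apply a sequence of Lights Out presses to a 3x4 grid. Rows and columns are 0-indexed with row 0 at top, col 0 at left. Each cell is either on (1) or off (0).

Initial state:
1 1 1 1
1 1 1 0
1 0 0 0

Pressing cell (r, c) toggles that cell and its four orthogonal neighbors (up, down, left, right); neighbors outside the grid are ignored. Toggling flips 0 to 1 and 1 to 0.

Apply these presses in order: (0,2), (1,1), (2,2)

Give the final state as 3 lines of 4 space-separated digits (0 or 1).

Answer: 1 1 0 0
0 0 0 0
1 0 1 1

Derivation:
After press 1 at (0,2):
1 0 0 0
1 1 0 0
1 0 0 0

After press 2 at (1,1):
1 1 0 0
0 0 1 0
1 1 0 0

After press 3 at (2,2):
1 1 0 0
0 0 0 0
1 0 1 1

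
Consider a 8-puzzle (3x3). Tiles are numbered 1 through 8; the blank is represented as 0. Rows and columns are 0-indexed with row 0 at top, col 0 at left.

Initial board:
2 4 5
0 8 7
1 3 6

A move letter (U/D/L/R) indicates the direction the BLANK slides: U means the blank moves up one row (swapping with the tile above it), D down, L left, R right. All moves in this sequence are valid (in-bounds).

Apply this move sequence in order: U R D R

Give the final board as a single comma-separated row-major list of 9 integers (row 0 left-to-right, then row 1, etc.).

Answer: 4, 8, 5, 2, 7, 0, 1, 3, 6

Derivation:
After move 1 (U):
0 4 5
2 8 7
1 3 6

After move 2 (R):
4 0 5
2 8 7
1 3 6

After move 3 (D):
4 8 5
2 0 7
1 3 6

After move 4 (R):
4 8 5
2 7 0
1 3 6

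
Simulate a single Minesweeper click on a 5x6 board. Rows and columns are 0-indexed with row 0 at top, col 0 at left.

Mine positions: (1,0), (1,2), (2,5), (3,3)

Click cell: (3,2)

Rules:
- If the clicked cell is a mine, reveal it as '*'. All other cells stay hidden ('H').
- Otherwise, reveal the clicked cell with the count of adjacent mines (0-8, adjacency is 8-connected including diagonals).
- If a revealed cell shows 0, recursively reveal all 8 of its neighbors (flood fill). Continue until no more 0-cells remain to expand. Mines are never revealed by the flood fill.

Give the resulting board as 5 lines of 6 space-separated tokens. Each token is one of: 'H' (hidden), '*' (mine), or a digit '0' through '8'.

H H H H H H
H H H H H H
H H H H H H
H H 1 H H H
H H H H H H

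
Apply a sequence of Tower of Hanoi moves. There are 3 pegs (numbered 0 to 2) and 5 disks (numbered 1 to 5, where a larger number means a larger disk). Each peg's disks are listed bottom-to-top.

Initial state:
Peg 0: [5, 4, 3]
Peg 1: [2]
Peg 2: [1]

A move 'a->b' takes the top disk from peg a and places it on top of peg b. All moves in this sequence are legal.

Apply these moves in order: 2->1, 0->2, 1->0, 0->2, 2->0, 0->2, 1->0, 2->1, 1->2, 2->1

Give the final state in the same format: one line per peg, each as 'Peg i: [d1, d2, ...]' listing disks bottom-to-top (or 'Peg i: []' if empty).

After move 1 (2->1):
Peg 0: [5, 4, 3]
Peg 1: [2, 1]
Peg 2: []

After move 2 (0->2):
Peg 0: [5, 4]
Peg 1: [2, 1]
Peg 2: [3]

After move 3 (1->0):
Peg 0: [5, 4, 1]
Peg 1: [2]
Peg 2: [3]

After move 4 (0->2):
Peg 0: [5, 4]
Peg 1: [2]
Peg 2: [3, 1]

After move 5 (2->0):
Peg 0: [5, 4, 1]
Peg 1: [2]
Peg 2: [3]

After move 6 (0->2):
Peg 0: [5, 4]
Peg 1: [2]
Peg 2: [3, 1]

After move 7 (1->0):
Peg 0: [5, 4, 2]
Peg 1: []
Peg 2: [3, 1]

After move 8 (2->1):
Peg 0: [5, 4, 2]
Peg 1: [1]
Peg 2: [3]

After move 9 (1->2):
Peg 0: [5, 4, 2]
Peg 1: []
Peg 2: [3, 1]

After move 10 (2->1):
Peg 0: [5, 4, 2]
Peg 1: [1]
Peg 2: [3]

Answer: Peg 0: [5, 4, 2]
Peg 1: [1]
Peg 2: [3]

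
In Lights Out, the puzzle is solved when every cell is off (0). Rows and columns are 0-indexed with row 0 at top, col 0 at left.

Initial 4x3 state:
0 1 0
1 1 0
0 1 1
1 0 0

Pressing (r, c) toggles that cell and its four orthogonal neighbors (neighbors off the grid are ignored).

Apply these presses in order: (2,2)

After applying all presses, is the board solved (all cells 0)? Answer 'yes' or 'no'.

After press 1 at (2,2):
0 1 0
1 1 1
0 0 0
1 0 1

Lights still on: 6

Answer: no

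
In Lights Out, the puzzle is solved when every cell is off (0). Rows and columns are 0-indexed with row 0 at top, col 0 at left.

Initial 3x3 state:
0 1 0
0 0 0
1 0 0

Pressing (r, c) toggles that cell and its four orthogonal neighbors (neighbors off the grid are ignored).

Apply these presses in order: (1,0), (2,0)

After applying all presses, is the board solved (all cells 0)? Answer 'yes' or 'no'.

After press 1 at (1,0):
1 1 0
1 1 0
0 0 0

After press 2 at (2,0):
1 1 0
0 1 0
1 1 0

Lights still on: 5

Answer: no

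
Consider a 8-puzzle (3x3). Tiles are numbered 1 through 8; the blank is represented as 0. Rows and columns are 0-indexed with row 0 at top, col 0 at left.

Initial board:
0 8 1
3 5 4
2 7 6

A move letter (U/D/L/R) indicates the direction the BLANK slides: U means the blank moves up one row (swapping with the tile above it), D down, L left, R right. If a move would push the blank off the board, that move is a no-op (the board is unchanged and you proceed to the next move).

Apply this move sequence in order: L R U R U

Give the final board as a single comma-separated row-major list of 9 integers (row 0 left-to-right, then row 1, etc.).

After move 1 (L):
0 8 1
3 5 4
2 7 6

After move 2 (R):
8 0 1
3 5 4
2 7 6

After move 3 (U):
8 0 1
3 5 4
2 7 6

After move 4 (R):
8 1 0
3 5 4
2 7 6

After move 5 (U):
8 1 0
3 5 4
2 7 6

Answer: 8, 1, 0, 3, 5, 4, 2, 7, 6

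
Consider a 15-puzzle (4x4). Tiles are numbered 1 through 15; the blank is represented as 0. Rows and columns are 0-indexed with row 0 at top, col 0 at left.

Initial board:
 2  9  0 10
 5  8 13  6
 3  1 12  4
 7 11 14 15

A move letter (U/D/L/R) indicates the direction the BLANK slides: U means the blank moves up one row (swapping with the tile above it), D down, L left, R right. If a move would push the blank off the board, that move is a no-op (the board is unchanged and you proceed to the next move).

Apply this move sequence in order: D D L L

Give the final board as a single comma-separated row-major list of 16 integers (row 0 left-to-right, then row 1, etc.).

Answer: 2, 9, 13, 10, 5, 8, 12, 6, 0, 3, 1, 4, 7, 11, 14, 15

Derivation:
After move 1 (D):
 2  9 13 10
 5  8  0  6
 3  1 12  4
 7 11 14 15

After move 2 (D):
 2  9 13 10
 5  8 12  6
 3  1  0  4
 7 11 14 15

After move 3 (L):
 2  9 13 10
 5  8 12  6
 3  0  1  4
 7 11 14 15

After move 4 (L):
 2  9 13 10
 5  8 12  6
 0  3  1  4
 7 11 14 15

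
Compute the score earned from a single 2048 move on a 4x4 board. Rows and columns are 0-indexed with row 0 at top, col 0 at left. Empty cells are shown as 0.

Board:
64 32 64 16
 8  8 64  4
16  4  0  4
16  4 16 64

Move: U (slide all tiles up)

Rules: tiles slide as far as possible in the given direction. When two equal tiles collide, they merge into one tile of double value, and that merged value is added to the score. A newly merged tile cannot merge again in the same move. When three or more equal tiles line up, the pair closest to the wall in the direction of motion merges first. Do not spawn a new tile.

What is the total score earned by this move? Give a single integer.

Slide up:
col 0: [64, 8, 16, 16] -> [64, 8, 32, 0]  score +32 (running 32)
col 1: [32, 8, 4, 4] -> [32, 8, 8, 0]  score +8 (running 40)
col 2: [64, 64, 0, 16] -> [128, 16, 0, 0]  score +128 (running 168)
col 3: [16, 4, 4, 64] -> [16, 8, 64, 0]  score +8 (running 176)
Board after move:
 64  32 128  16
  8   8  16   8
 32   8   0  64
  0   0   0   0

Answer: 176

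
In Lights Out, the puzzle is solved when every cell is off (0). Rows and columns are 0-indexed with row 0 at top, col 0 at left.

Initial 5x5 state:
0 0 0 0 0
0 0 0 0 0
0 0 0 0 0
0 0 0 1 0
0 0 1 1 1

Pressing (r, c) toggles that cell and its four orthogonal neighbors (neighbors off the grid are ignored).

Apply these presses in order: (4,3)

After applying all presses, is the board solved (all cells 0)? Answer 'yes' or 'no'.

Answer: yes

Derivation:
After press 1 at (4,3):
0 0 0 0 0
0 0 0 0 0
0 0 0 0 0
0 0 0 0 0
0 0 0 0 0

Lights still on: 0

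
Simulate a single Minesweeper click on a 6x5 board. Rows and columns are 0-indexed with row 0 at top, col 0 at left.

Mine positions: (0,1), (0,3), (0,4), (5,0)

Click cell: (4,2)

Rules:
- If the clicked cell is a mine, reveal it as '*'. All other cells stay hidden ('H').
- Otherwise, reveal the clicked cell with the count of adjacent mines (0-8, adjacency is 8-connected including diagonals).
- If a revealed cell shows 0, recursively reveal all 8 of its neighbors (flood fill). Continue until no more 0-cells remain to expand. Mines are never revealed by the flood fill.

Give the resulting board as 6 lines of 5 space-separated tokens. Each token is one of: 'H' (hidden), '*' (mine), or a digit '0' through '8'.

H H H H H
1 1 2 2 2
0 0 0 0 0
0 0 0 0 0
1 1 0 0 0
H 1 0 0 0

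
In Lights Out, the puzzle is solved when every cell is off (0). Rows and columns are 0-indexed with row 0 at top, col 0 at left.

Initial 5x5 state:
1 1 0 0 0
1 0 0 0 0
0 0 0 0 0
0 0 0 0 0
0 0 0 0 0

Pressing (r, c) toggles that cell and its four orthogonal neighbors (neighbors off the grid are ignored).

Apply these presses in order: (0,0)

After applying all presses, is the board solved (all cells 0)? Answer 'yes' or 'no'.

Answer: yes

Derivation:
After press 1 at (0,0):
0 0 0 0 0
0 0 0 0 0
0 0 0 0 0
0 0 0 0 0
0 0 0 0 0

Lights still on: 0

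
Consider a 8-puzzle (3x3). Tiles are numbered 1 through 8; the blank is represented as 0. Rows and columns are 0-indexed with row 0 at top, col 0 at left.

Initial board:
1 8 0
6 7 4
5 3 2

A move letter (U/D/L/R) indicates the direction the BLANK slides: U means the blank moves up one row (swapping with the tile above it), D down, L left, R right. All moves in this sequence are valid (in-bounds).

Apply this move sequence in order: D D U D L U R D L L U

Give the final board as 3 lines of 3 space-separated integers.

After move 1 (D):
1 8 4
6 7 0
5 3 2

After move 2 (D):
1 8 4
6 7 2
5 3 0

After move 3 (U):
1 8 4
6 7 0
5 3 2

After move 4 (D):
1 8 4
6 7 2
5 3 0

After move 5 (L):
1 8 4
6 7 2
5 0 3

After move 6 (U):
1 8 4
6 0 2
5 7 3

After move 7 (R):
1 8 4
6 2 0
5 7 3

After move 8 (D):
1 8 4
6 2 3
5 7 0

After move 9 (L):
1 8 4
6 2 3
5 0 7

After move 10 (L):
1 8 4
6 2 3
0 5 7

After move 11 (U):
1 8 4
0 2 3
6 5 7

Answer: 1 8 4
0 2 3
6 5 7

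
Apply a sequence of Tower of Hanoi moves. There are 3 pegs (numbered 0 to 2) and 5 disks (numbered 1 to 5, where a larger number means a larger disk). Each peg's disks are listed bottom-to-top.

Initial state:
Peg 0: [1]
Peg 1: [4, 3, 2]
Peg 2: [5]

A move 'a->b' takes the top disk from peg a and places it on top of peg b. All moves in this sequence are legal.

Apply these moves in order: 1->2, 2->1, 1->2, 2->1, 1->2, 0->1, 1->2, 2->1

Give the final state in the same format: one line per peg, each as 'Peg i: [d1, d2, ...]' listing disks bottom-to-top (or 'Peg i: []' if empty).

After move 1 (1->2):
Peg 0: [1]
Peg 1: [4, 3]
Peg 2: [5, 2]

After move 2 (2->1):
Peg 0: [1]
Peg 1: [4, 3, 2]
Peg 2: [5]

After move 3 (1->2):
Peg 0: [1]
Peg 1: [4, 3]
Peg 2: [5, 2]

After move 4 (2->1):
Peg 0: [1]
Peg 1: [4, 3, 2]
Peg 2: [5]

After move 5 (1->2):
Peg 0: [1]
Peg 1: [4, 3]
Peg 2: [5, 2]

After move 6 (0->1):
Peg 0: []
Peg 1: [4, 3, 1]
Peg 2: [5, 2]

After move 7 (1->2):
Peg 0: []
Peg 1: [4, 3]
Peg 2: [5, 2, 1]

After move 8 (2->1):
Peg 0: []
Peg 1: [4, 3, 1]
Peg 2: [5, 2]

Answer: Peg 0: []
Peg 1: [4, 3, 1]
Peg 2: [5, 2]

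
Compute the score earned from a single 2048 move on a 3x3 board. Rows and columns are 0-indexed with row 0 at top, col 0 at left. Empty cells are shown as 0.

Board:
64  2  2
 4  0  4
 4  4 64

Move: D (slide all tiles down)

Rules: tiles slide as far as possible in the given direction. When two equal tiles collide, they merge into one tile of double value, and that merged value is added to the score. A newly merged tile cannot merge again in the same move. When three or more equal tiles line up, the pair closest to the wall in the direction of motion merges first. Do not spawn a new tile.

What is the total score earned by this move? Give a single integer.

Slide down:
col 0: [64, 4, 4] -> [0, 64, 8]  score +8 (running 8)
col 1: [2, 0, 4] -> [0, 2, 4]  score +0 (running 8)
col 2: [2, 4, 64] -> [2, 4, 64]  score +0 (running 8)
Board after move:
 0  0  2
64  2  4
 8  4 64

Answer: 8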